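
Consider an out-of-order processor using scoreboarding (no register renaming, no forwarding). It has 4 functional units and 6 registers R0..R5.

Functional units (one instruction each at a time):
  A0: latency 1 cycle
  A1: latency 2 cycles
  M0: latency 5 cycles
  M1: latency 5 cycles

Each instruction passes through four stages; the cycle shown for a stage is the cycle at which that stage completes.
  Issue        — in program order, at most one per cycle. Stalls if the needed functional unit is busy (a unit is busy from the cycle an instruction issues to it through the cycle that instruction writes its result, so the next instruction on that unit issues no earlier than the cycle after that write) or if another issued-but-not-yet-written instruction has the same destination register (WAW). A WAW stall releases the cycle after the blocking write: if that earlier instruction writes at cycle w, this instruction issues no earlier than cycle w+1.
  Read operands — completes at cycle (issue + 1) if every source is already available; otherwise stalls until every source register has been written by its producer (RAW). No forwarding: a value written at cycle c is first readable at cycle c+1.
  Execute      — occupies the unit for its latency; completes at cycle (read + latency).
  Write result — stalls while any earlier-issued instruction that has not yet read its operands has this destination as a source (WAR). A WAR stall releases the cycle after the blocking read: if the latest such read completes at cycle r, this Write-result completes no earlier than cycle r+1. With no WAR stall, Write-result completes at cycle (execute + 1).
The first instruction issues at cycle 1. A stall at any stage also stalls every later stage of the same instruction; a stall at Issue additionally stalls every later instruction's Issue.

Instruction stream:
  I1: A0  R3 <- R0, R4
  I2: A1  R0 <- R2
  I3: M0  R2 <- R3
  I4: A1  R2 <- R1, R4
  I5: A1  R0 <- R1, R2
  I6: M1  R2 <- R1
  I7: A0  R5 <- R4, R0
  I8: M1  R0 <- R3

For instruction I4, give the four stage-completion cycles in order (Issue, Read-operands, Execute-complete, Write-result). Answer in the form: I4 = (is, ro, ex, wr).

  I1 | 1 | 2 | 3 | 4
  I2 | 2 | 3 | 5 | 6
  I3 | 3 | 5 | 10 | 11   RAW R3: wait I1 write@4
  I4 | 12 | 13 | 15 | 16   WAW R2: wait I3 write@11
  I5 | 17 | 18 | 20 | 21   struct: A1 busy until I4 writes@16
  I6 | 18 | 19 | 24 | 25
  I7 | 19 | 22 | 23 | 24   RAW R0: wait I5 write@21
  I8 | 26 | 27 | 32 | 33   struct: M1 busy until I6 writes@25

I4 = (12, 13, 15, 16)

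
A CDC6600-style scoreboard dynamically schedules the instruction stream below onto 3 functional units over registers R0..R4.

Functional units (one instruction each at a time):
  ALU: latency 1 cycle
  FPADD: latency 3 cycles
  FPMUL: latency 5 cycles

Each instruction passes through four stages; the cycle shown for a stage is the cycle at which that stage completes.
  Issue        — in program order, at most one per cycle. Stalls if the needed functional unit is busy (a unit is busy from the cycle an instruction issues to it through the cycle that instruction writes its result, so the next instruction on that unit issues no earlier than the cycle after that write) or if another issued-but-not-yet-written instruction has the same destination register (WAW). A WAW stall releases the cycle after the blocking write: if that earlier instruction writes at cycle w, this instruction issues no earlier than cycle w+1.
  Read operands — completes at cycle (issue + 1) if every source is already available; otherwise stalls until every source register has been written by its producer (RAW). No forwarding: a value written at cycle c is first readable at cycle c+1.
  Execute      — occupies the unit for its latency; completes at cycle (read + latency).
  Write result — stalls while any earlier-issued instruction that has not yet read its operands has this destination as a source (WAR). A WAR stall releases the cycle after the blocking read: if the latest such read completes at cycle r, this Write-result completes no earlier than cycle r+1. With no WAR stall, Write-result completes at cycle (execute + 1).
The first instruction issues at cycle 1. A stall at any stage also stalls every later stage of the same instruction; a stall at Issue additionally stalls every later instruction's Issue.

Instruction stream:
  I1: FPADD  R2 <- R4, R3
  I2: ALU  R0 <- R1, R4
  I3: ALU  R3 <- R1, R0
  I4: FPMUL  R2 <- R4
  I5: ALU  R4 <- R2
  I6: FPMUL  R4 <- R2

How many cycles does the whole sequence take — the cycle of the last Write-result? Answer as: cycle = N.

1) issue 1, read 2, done 5, write 6
2) issue 2, read 3, done 4, write 5
3) issue 6, read 7, done 8, write 9  <struct: ALU busy until I2 writes@5>
4) issue 7, read 8, done 13, write 14
5) issue 10, read 15, done 16, write 17  <struct: ALU busy until I3 writes@9 / RAW R2: wait I4 write@14>
6) issue 18, read 19, done 24, write 25  <WAW R4: wait I5 write@17>

cycle = 25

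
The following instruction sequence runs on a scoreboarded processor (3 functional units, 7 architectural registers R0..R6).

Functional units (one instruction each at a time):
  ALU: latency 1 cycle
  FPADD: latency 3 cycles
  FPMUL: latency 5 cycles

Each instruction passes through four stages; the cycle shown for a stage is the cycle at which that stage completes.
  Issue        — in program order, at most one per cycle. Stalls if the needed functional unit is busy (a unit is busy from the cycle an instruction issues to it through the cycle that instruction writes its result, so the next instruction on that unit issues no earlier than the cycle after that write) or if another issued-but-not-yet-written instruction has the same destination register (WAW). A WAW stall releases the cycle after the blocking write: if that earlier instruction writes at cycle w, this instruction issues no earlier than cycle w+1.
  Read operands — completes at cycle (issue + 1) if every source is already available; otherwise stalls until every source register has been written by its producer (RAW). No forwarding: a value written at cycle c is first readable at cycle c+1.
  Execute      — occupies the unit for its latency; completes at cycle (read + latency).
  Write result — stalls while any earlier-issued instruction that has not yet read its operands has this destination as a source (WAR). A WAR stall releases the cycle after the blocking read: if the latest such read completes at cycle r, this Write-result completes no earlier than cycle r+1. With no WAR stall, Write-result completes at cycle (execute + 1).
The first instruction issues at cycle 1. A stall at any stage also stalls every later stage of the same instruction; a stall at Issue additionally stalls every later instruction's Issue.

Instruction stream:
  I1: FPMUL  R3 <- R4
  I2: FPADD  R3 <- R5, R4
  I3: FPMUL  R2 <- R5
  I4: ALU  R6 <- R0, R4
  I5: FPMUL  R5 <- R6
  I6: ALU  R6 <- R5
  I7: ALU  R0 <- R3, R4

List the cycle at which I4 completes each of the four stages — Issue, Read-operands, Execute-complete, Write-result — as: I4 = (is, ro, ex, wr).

[1] issue I1 (FPMUL)
[2] I1 read-ops
[7] I1 finished on FPMUL
[8] I1→R3
[9] issue I2 (FPADD)
[10] I2 read-ops, issue I3 (FPMUL)
[11] I3 read-ops, issue I4 (ALU)
[12] I4 read-ops
[13] I2 finished on FPADD, I4 finished on ALU
[14] I2→R3, I4→R6
[16] I3 finished on FPMUL
[17] I3→R2
[18] issue I5 (FPMUL)
[19] I5 read-ops, issue I6 (ALU)
[24] I5 finished on FPMUL
[25] I5→R5
[26] I6 read-ops
[27] I6 finished on ALU
[28] I6→R6
[29] issue I7 (ALU)
[30] I7 read-ops
[31] I7 finished on ALU
[32] I7→R0

I4 = (11, 12, 13, 14)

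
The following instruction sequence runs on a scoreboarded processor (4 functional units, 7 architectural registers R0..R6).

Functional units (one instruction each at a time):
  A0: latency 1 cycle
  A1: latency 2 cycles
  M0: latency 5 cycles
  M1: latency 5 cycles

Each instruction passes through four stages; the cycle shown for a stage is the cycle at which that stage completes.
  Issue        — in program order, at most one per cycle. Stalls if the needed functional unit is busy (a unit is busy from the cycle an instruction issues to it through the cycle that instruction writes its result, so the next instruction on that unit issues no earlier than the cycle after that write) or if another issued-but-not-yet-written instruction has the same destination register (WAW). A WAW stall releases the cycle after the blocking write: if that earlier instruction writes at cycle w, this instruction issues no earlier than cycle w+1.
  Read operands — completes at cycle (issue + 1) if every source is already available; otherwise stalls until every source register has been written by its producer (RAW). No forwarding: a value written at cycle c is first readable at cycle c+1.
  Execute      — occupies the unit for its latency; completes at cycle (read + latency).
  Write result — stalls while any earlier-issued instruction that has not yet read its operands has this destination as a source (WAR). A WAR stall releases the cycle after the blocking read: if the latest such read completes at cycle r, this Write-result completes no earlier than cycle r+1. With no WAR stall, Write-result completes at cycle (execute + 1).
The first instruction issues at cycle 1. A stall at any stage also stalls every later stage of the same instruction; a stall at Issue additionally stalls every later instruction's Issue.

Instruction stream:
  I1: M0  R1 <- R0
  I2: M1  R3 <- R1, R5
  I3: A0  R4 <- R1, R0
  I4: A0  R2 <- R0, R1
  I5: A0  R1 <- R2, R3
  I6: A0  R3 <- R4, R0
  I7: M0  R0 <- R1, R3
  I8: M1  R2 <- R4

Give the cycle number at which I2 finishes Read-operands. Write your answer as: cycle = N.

t=1  issue I1 (M0)
t=2  I1 read-ops | issue I2 (M1)
t=3  issue I3 (A0)
t=7  I1 finished on M0
t=8  I1→R1
t=9  I2 read-ops | I3 read-ops
t=10  I3 finished on A0
t=11  I3→R4
t=12  issue I4 (A0)
t=13  I4 read-ops
t=14  I2 finished on M1 | I4 finished on A0
t=15  I2→R3 | I4→R2
t=16  issue I5 (A0)
t=17  I5 read-ops
t=18  I5 finished on A0
t=19  I5→R1
t=20  issue I6 (A0)
t=21  I6 read-ops | issue I7 (M0)
t=22  I6 finished on A0 | issue I8 (M1)
t=23  I6→R3 | I8 read-ops
t=24  I7 read-ops
t=28  I8 finished on M1
t=29  I7 finished on M0 | I8→R2
t=30  I7→R0

cycle = 9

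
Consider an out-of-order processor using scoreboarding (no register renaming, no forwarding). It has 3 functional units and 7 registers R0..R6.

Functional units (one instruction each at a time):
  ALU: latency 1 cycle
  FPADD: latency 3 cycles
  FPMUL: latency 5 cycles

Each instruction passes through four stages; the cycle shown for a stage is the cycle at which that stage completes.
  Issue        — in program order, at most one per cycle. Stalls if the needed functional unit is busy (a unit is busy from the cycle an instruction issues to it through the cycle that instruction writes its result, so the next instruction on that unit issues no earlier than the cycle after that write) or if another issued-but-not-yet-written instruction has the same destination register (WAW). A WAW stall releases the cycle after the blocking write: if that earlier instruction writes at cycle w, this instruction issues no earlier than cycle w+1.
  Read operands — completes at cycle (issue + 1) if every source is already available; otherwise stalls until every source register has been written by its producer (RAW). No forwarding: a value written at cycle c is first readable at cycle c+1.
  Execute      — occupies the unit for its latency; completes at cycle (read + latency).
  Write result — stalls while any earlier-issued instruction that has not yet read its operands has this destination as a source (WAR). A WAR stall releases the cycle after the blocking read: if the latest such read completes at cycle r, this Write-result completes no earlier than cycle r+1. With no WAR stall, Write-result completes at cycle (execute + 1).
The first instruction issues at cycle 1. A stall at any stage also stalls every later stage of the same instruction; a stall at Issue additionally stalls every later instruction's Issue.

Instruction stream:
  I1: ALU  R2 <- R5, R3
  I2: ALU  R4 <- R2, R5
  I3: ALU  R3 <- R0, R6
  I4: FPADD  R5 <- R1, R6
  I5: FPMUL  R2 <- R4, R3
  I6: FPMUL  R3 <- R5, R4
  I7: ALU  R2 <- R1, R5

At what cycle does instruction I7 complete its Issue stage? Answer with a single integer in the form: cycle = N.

cycle = 21

[1] I1 dispatched to ALU
[2] I1 operands ready
[3] I1 complete
[4] R2←I1
[5] I2 dispatched to ALU
[6] I2 operands ready
[7] I2 complete
[8] R4←I2
[9] I3 dispatched to ALU
[10] I3 operands ready · I4 dispatched to FPADD
[11] I3 complete · I4 operands ready · I5 dispatched to FPMUL
[12] R3←I3
[13] I5 operands ready
[14] I4 complete
[15] R5←I4
[18] I5 complete
[19] R2←I5
[20] I6 dispatched to FPMUL
[21] I6 operands ready · I7 dispatched to ALU
[22] I7 operands ready
[23] I7 complete
[24] R2←I7
[26] I6 complete
[27] R3←I6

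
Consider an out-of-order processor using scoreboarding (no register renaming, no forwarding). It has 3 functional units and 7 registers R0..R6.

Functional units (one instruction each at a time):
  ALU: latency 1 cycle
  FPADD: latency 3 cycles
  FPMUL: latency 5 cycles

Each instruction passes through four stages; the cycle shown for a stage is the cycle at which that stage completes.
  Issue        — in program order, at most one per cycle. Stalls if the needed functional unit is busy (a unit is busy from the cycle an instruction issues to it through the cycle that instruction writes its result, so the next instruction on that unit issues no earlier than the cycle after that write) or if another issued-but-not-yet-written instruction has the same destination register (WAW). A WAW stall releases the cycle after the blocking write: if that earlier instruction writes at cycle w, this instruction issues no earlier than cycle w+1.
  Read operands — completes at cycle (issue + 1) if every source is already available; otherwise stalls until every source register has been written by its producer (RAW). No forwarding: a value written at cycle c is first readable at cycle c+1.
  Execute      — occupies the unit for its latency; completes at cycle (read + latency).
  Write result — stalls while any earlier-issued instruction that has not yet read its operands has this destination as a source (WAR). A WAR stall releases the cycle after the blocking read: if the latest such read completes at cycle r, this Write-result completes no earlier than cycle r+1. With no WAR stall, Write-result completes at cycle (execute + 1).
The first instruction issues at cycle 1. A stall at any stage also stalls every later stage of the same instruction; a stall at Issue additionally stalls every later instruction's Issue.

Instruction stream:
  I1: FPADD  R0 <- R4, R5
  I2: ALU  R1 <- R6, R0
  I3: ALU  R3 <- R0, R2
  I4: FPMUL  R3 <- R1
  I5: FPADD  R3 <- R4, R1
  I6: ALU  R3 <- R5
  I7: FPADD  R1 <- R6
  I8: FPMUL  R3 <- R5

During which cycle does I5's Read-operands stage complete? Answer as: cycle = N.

cycle = 23

I1: IS=1 RO=2 EX=5 WR=6
I2: IS=2 RO=7 EX=8 WR=9  [RAW R0: wait I1 write@6]
I3: IS=10 RO=11 EX=12 WR=13  [struct: ALU busy until I2 writes@9]
I4: IS=14 RO=15 EX=20 WR=21  [WAW R3: wait I3 write@13]
I5: IS=22 RO=23 EX=26 WR=27  [WAW R3: wait I4 write@21]
I6: IS=28 RO=29 EX=30 WR=31  [WAW R3: wait I5 write@27]
I7: IS=29 RO=30 EX=33 WR=34
I8: IS=32 RO=33 EX=38 WR=39  [WAW R3: wait I6 write@31]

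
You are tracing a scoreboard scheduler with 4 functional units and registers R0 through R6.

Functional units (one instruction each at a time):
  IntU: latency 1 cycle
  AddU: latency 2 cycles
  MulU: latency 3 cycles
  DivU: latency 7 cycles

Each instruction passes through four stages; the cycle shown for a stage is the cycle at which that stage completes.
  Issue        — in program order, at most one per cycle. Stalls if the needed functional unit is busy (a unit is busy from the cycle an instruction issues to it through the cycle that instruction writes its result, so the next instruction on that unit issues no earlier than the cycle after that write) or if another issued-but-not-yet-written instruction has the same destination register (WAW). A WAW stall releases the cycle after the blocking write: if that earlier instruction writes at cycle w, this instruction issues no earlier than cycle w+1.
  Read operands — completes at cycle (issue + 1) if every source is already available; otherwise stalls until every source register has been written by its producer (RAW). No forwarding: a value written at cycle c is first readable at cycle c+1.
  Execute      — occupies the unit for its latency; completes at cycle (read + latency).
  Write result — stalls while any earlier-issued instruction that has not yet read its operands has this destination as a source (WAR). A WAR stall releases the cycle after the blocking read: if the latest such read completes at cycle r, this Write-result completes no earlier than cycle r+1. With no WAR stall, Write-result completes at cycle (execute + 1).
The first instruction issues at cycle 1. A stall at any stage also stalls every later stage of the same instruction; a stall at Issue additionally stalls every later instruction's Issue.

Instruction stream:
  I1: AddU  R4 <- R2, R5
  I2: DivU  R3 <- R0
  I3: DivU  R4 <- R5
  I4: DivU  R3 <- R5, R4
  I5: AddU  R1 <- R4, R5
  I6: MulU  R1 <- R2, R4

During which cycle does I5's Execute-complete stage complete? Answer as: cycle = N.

1) issue 1, read 2, done 4, write 5
2) issue 2, read 3, done 10, write 11
3) issue 12, read 13, done 20, write 21  <struct: DivU busy until I2 writes@11>
4) issue 22, read 23, done 30, write 31  <struct: DivU busy until I3 writes@21>
5) issue 23, read 24, done 26, write 27
6) issue 28, read 29, done 32, write 33  <WAW R1: wait I5 write@27>

cycle = 26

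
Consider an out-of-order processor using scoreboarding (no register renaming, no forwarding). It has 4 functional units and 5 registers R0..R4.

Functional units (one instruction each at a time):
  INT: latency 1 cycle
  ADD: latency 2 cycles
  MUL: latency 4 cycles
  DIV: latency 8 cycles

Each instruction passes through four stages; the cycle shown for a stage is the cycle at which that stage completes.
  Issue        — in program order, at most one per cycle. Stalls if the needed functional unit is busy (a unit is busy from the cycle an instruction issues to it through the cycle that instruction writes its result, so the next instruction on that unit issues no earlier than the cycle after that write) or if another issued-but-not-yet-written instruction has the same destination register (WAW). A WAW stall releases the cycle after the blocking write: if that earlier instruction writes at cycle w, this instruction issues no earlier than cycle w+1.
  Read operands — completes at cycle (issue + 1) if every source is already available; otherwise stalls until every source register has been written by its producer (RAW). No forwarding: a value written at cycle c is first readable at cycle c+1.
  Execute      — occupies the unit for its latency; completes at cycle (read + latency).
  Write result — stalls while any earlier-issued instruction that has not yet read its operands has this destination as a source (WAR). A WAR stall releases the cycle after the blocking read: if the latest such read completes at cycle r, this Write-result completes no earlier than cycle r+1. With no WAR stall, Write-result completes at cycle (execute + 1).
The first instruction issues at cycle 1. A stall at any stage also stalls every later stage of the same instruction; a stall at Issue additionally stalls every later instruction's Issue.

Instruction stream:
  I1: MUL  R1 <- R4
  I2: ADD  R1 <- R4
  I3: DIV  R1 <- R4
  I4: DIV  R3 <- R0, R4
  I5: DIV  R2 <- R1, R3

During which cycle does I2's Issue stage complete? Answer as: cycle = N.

cycle = 8

t=1  issue I1 (MUL)
t=2  I1 read-ops
t=6  I1 finished on MUL
t=7  I1→R1
t=8  issue I2 (ADD)
t=9  I2 read-ops
t=11  I2 finished on ADD
t=12  I2→R1
t=13  issue I3 (DIV)
t=14  I3 read-ops
t=22  I3 finished on DIV
t=23  I3→R1
t=24  issue I4 (DIV)
t=25  I4 read-ops
t=33  I4 finished on DIV
t=34  I4→R3
t=35  issue I5 (DIV)
t=36  I5 read-ops
t=44  I5 finished on DIV
t=45  I5→R2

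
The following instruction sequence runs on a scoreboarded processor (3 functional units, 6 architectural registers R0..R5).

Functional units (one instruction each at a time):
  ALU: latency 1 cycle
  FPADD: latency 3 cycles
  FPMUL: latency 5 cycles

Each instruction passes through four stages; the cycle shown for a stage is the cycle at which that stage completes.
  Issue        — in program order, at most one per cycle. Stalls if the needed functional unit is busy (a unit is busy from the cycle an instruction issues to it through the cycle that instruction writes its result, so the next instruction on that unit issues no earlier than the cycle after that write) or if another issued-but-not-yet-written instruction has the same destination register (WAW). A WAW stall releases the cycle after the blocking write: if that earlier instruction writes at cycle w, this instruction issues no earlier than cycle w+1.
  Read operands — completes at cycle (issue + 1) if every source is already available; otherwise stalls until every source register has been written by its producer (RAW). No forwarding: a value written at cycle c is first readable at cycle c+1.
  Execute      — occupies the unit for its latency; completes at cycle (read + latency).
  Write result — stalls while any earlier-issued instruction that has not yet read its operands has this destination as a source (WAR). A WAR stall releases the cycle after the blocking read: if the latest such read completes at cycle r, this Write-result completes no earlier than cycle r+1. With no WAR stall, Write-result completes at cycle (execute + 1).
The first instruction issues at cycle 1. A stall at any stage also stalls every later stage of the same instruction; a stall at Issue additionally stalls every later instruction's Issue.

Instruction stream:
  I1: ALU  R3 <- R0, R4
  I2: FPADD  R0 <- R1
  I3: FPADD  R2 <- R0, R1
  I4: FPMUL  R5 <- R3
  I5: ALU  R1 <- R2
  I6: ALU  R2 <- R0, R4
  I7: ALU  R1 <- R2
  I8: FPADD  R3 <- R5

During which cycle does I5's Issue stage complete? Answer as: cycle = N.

cycle = 10

I1  is:1  ro:2  ex:3  wr:4
I2  is:2  ro:3  ex:6  wr:7
I3  is:8  ro:9  ex:12  wr:13  — struct: FPADD busy until I2 writes@7
I4  is:9  ro:10  ex:15  wr:16
I5  is:10  ro:14  ex:15  wr:16  — RAW R2: wait I3 write@13
I6  is:17  ro:18  ex:19  wr:20  — struct: ALU busy until I5 writes@16
I7  is:21  ro:22  ex:23  wr:24  — struct: ALU busy until I6 writes@20
I8  is:22  ro:23  ex:26  wr:27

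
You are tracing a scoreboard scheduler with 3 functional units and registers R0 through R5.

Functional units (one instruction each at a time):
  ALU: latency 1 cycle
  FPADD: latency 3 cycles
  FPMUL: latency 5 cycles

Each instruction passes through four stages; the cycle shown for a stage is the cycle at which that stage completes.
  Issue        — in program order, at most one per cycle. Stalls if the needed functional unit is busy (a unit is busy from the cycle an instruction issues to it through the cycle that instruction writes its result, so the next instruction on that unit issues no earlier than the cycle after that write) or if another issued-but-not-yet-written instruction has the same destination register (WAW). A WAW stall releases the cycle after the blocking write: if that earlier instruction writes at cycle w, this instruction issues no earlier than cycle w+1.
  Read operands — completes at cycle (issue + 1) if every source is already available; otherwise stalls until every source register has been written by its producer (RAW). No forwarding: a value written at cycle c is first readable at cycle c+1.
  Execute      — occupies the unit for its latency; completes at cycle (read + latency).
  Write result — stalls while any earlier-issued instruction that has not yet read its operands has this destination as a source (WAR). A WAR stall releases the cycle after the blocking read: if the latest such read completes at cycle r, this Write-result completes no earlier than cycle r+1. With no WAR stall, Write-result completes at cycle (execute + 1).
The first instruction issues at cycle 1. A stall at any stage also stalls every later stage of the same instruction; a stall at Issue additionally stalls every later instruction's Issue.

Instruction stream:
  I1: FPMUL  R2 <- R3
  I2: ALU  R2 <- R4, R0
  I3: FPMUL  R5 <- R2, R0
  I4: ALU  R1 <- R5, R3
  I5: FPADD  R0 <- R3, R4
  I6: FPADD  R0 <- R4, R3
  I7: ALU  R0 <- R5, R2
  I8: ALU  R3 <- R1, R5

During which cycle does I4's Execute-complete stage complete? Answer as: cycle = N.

c1: I1 issues→FPMUL
c2: I1 reads
c7: I1 exec-done
c8: I1 writes R2
c9: I2 issues→ALU
c10: I2 reads; I3 issues→FPMUL
c11: I2 exec-done
c12: I2 writes R2
c13: I3 reads; I4 issues→ALU
c14: I5 issues→FPADD
c15: I5 reads
c18: I3 exec-done; I5 exec-done
c19: I3 writes R5; I5 writes R0
c20: I4 reads; I6 issues→FPADD
c21: I4 exec-done; I6 reads
c22: I4 writes R1
c24: I6 exec-done
c25: I6 writes R0
c26: I7 issues→ALU
c27: I7 reads
c28: I7 exec-done
c29: I7 writes R0
c30: I8 issues→ALU
c31: I8 reads
c32: I8 exec-done
c33: I8 writes R3

cycle = 21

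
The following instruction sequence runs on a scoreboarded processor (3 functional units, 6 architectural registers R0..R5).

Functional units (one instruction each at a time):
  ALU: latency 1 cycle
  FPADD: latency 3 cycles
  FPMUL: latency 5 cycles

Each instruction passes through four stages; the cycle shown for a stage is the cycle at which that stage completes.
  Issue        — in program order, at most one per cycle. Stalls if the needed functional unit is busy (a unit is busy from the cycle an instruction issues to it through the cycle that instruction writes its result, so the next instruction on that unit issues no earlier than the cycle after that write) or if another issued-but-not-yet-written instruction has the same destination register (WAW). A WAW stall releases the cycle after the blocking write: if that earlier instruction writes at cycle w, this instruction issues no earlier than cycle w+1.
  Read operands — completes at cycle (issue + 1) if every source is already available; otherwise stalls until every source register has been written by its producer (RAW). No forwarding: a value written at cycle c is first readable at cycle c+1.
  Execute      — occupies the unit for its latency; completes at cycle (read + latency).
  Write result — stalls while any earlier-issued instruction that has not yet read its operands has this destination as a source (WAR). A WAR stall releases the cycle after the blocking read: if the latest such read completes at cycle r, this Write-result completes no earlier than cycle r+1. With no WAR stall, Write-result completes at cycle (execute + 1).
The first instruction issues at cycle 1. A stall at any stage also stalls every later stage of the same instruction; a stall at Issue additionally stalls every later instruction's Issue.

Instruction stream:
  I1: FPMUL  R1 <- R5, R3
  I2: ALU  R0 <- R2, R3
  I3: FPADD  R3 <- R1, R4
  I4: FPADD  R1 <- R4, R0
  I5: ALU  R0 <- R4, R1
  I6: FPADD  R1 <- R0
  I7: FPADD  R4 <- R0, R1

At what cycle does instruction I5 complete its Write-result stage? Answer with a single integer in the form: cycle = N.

cycle = 22

[1] I1 issues→FPMUL
[2] I1 reads; I2 issues→ALU
[3] I2 reads; I3 issues→FPADD
[4] I2 exec-done
[5] I2 writes R0
[7] I1 exec-done
[8] I1 writes R1
[9] I3 reads
[12] I3 exec-done
[13] I3 writes R3
[14] I4 issues→FPADD
[15] I4 reads; I5 issues→ALU
[18] I4 exec-done
[19] I4 writes R1
[20] I5 reads; I6 issues→FPADD
[21] I5 exec-done
[22] I5 writes R0
[23] I6 reads
[26] I6 exec-done
[27] I6 writes R1
[28] I7 issues→FPADD
[29] I7 reads
[32] I7 exec-done
[33] I7 writes R4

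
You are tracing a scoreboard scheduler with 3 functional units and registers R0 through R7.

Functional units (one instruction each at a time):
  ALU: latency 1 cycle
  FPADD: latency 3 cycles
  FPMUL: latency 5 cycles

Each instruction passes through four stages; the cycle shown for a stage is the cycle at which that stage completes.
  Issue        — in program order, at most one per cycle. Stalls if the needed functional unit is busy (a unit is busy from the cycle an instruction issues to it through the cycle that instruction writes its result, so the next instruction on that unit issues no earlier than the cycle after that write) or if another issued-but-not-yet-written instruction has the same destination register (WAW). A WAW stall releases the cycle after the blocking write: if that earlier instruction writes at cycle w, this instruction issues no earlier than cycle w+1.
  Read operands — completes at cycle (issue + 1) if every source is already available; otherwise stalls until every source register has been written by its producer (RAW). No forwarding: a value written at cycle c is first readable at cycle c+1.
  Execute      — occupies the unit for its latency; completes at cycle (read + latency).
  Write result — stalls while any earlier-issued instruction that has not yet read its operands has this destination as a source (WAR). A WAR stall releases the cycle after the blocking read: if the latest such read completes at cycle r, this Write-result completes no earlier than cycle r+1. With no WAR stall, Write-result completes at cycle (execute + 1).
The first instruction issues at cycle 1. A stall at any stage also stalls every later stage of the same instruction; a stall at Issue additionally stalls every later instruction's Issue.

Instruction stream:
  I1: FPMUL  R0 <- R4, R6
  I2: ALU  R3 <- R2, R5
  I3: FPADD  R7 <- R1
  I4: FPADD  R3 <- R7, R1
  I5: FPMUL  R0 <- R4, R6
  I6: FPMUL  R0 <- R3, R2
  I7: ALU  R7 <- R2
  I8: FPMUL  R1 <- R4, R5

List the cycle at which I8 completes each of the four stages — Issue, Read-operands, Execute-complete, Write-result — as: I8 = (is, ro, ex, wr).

I8 = (26, 27, 32, 33)

  I1 | 1 | 2 | 7 | 8
  I2 | 2 | 3 | 4 | 5
  I3 | 3 | 4 | 7 | 8
  I4 | 9 | 10 | 13 | 14   struct: FPADD busy until I3 writes@8
  I5 | 10 | 11 | 16 | 17
  I6 | 18 | 19 | 24 | 25   struct: FPMUL busy until I5 writes@17
  I7 | 19 | 20 | 21 | 22
  I8 | 26 | 27 | 32 | 33   struct: FPMUL busy until I6 writes@25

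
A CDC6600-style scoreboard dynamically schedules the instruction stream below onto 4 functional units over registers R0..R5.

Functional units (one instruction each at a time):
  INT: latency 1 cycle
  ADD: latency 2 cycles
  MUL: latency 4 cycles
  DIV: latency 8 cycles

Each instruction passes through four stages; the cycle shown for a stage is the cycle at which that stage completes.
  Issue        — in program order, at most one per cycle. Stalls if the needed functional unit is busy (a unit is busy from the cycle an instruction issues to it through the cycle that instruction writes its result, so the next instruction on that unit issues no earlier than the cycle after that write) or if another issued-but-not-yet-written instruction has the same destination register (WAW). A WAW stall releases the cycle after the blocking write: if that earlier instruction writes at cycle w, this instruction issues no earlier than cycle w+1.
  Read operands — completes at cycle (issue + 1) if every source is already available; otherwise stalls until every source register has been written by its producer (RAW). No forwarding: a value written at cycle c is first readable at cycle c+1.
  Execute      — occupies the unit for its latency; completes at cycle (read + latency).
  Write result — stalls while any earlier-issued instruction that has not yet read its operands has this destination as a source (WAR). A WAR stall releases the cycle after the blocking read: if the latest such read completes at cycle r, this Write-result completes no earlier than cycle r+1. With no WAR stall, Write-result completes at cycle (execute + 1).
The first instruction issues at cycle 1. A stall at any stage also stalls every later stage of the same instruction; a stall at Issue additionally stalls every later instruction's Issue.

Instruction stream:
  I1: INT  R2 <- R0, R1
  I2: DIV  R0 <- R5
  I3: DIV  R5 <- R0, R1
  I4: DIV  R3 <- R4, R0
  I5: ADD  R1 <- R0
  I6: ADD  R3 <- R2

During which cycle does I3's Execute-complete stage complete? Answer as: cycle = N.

cycle = 22

  I1 | 1 | 2 | 3 | 4
  I2 | 2 | 3 | 11 | 12
  I3 | 13 | 14 | 22 | 23   struct: DIV busy until I2 writes@12
  I4 | 24 | 25 | 33 | 34   struct: DIV busy until I3 writes@23
  I5 | 25 | 26 | 28 | 29
  I6 | 35 | 36 | 38 | 39   WAW R3: wait I4 write@34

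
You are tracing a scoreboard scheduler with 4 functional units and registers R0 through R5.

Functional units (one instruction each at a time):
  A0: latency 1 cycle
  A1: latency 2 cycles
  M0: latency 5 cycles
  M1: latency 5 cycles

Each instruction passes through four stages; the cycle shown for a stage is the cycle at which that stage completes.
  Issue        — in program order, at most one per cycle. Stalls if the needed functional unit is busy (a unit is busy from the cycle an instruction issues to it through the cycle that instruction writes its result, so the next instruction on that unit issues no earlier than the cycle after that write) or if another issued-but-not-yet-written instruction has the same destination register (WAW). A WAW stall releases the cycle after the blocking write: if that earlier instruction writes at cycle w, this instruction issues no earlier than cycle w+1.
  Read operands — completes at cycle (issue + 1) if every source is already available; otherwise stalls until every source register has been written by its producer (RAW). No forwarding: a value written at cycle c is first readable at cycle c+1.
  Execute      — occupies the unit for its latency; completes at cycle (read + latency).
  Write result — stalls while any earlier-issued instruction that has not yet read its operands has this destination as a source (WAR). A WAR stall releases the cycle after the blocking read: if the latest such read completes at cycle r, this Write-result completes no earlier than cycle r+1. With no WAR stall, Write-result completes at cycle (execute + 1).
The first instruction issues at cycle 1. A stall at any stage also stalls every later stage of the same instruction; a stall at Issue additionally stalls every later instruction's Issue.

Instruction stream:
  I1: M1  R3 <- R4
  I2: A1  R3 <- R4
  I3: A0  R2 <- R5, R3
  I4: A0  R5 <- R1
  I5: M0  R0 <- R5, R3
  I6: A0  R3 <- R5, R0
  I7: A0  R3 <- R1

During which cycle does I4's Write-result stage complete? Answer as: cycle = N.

1) issue 1, read 2, done 7, write 8
2) issue 9, read 10, done 12, write 13  <WAW R3: wait I1 write@8>
3) issue 10, read 14, done 15, write 16  <RAW R3: wait I2 write@13>
4) issue 17, read 18, done 19, write 20  <struct: A0 busy until I3 writes@16>
5) issue 18, read 21, done 26, write 27  <RAW R5: wait I4 write@20>
6) issue 21, read 28, done 29, write 30  <struct: A0 busy until I4 writes@20 / RAW R0: wait I5 write@27>
7) issue 31, read 32, done 33, write 34  <struct: A0 busy until I6 writes@30>

cycle = 20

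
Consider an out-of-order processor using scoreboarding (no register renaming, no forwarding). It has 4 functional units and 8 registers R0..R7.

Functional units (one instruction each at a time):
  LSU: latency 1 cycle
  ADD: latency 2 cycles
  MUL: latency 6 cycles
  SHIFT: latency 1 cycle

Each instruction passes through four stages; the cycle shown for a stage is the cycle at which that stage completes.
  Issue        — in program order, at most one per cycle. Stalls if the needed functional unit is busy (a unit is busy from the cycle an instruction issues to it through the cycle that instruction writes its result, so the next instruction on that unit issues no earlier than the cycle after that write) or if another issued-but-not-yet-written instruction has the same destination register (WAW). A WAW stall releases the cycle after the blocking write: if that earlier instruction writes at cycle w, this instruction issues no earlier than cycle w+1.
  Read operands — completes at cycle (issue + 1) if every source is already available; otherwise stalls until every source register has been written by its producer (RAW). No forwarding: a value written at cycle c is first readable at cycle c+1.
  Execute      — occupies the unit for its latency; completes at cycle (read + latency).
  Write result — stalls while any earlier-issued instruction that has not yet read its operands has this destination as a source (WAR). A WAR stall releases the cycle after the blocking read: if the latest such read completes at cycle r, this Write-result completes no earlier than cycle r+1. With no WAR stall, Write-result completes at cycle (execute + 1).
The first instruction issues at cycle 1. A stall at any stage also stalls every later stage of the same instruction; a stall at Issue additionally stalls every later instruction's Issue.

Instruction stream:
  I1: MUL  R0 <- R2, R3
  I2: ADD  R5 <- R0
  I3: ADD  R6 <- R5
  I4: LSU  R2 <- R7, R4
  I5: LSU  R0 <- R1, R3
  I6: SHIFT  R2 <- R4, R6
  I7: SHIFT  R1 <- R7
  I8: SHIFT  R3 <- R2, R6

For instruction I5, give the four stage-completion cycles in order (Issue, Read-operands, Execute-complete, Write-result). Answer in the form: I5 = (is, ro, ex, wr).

1) issue 1, read 2, done 8, write 9
2) issue 2, read 10, done 12, write 13  <RAW R0: wait I1 write@9>
3) issue 14, read 15, done 17, write 18  <struct: ADD busy until I2 writes@13>
4) issue 15, read 16, done 17, write 18
5) issue 19, read 20, done 21, write 22  <struct: LSU busy until I4 writes@18>
6) issue 20, read 21, done 22, write 23
7) issue 24, read 25, done 26, write 27  <struct: SHIFT busy until I6 writes@23>
8) issue 28, read 29, done 30, write 31  <struct: SHIFT busy until I7 writes@27>

I5 = (19, 20, 21, 22)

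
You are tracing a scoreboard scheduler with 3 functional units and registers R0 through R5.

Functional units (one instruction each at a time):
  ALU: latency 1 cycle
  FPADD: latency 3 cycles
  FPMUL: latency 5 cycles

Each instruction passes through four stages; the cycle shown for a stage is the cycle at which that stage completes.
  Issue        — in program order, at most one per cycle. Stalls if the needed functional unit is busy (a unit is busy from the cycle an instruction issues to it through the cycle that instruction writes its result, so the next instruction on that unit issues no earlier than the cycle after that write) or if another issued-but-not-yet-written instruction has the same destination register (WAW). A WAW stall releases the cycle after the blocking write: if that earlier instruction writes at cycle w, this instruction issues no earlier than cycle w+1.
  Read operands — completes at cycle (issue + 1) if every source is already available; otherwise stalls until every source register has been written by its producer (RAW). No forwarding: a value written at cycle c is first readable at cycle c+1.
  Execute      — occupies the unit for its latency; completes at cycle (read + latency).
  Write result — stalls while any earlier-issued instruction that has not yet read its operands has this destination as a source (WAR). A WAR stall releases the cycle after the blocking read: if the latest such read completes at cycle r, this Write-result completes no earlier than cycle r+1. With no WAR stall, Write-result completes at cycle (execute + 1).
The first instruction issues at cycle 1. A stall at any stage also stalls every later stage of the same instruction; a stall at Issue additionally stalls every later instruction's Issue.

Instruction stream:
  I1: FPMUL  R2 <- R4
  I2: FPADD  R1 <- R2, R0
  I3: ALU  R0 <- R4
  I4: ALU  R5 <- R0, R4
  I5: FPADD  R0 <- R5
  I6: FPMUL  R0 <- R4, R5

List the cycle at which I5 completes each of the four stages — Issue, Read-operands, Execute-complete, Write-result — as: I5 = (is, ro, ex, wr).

[1] issue I1 (FPMUL)
[2] I1 read-ops · issue I2 (FPADD)
[3] issue I3 (ALU)
[4] I3 read-ops
[5] I3 finished on ALU
[7] I1 finished on FPMUL
[8] I1→R2
[9] I2 read-ops
[10] I3→R0
[11] issue I4 (ALU)
[12] I2 finished on FPADD · I4 read-ops
[13] I2→R1 · I4 finished on ALU
[14] I4→R5 · issue I5 (FPADD)
[15] I5 read-ops
[18] I5 finished on FPADD
[19] I5→R0
[20] issue I6 (FPMUL)
[21] I6 read-ops
[26] I6 finished on FPMUL
[27] I6→R0

I5 = (14, 15, 18, 19)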